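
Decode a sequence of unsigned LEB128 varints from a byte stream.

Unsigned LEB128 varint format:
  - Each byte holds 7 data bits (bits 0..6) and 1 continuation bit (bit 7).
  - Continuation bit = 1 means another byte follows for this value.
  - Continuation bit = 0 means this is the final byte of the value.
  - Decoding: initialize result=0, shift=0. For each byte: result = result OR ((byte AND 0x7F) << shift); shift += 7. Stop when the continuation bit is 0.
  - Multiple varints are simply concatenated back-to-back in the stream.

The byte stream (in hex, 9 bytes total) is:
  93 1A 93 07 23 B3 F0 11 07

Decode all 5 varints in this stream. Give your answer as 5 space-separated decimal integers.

  byte[0]=0x93 cont=1 payload=0x13=19: acc |= 19<<0 -> acc=19 shift=7
  byte[1]=0x1A cont=0 payload=0x1A=26: acc |= 26<<7 -> acc=3347 shift=14 [end]
Varint 1: bytes[0:2] = 93 1A -> value 3347 (2 byte(s))
  byte[2]=0x93 cont=1 payload=0x13=19: acc |= 19<<0 -> acc=19 shift=7
  byte[3]=0x07 cont=0 payload=0x07=7: acc |= 7<<7 -> acc=915 shift=14 [end]
Varint 2: bytes[2:4] = 93 07 -> value 915 (2 byte(s))
  byte[4]=0x23 cont=0 payload=0x23=35: acc |= 35<<0 -> acc=35 shift=7 [end]
Varint 3: bytes[4:5] = 23 -> value 35 (1 byte(s))
  byte[5]=0xB3 cont=1 payload=0x33=51: acc |= 51<<0 -> acc=51 shift=7
  byte[6]=0xF0 cont=1 payload=0x70=112: acc |= 112<<7 -> acc=14387 shift=14
  byte[7]=0x11 cont=0 payload=0x11=17: acc |= 17<<14 -> acc=292915 shift=21 [end]
Varint 4: bytes[5:8] = B3 F0 11 -> value 292915 (3 byte(s))
  byte[8]=0x07 cont=0 payload=0x07=7: acc |= 7<<0 -> acc=7 shift=7 [end]
Varint 5: bytes[8:9] = 07 -> value 7 (1 byte(s))

Answer: 3347 915 35 292915 7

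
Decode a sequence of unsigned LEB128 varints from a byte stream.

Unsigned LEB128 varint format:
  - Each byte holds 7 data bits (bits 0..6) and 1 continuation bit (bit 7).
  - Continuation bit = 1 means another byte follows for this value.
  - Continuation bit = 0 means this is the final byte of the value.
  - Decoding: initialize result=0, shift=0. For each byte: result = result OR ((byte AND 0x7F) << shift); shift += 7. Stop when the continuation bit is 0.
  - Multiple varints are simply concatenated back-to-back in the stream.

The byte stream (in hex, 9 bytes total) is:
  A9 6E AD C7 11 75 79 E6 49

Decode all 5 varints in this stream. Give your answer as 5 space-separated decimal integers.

Answer: 14121 287661 117 121 9446

Derivation:
  byte[0]=0xA9 cont=1 payload=0x29=41: acc |= 41<<0 -> acc=41 shift=7
  byte[1]=0x6E cont=0 payload=0x6E=110: acc |= 110<<7 -> acc=14121 shift=14 [end]
Varint 1: bytes[0:2] = A9 6E -> value 14121 (2 byte(s))
  byte[2]=0xAD cont=1 payload=0x2D=45: acc |= 45<<0 -> acc=45 shift=7
  byte[3]=0xC7 cont=1 payload=0x47=71: acc |= 71<<7 -> acc=9133 shift=14
  byte[4]=0x11 cont=0 payload=0x11=17: acc |= 17<<14 -> acc=287661 shift=21 [end]
Varint 2: bytes[2:5] = AD C7 11 -> value 287661 (3 byte(s))
  byte[5]=0x75 cont=0 payload=0x75=117: acc |= 117<<0 -> acc=117 shift=7 [end]
Varint 3: bytes[5:6] = 75 -> value 117 (1 byte(s))
  byte[6]=0x79 cont=0 payload=0x79=121: acc |= 121<<0 -> acc=121 shift=7 [end]
Varint 4: bytes[6:7] = 79 -> value 121 (1 byte(s))
  byte[7]=0xE6 cont=1 payload=0x66=102: acc |= 102<<0 -> acc=102 shift=7
  byte[8]=0x49 cont=0 payload=0x49=73: acc |= 73<<7 -> acc=9446 shift=14 [end]
Varint 5: bytes[7:9] = E6 49 -> value 9446 (2 byte(s))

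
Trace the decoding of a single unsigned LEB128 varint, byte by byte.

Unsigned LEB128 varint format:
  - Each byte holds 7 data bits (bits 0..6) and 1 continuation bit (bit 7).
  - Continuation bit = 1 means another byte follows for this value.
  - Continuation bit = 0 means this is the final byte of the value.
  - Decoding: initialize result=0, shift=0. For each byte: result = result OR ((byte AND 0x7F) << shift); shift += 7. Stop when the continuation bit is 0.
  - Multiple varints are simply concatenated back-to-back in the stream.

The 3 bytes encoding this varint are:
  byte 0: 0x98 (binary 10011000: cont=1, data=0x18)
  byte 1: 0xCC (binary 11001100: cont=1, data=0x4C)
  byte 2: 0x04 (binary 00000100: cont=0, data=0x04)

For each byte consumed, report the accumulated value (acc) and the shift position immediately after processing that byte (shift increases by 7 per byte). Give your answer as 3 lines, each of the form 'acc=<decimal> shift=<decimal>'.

Answer: acc=24 shift=7
acc=9752 shift=14
acc=75288 shift=21

Derivation:
byte 0=0x98: payload=0x18=24, contrib = 24<<0 = 24; acc -> 24, shift -> 7
byte 1=0xCC: payload=0x4C=76, contrib = 76<<7 = 9728; acc -> 9752, shift -> 14
byte 2=0x04: payload=0x04=4, contrib = 4<<14 = 65536; acc -> 75288, shift -> 21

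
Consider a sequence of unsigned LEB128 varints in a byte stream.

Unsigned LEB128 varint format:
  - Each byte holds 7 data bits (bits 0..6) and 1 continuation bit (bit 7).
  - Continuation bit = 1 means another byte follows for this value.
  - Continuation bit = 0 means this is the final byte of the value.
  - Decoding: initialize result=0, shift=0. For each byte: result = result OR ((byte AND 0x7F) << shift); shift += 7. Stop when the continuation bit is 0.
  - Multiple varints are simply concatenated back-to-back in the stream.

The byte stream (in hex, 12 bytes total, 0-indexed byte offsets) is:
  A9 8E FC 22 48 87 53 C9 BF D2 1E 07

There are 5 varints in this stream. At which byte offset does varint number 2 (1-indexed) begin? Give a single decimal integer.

  byte[0]=0xA9 cont=1 payload=0x29=41: acc |= 41<<0 -> acc=41 shift=7
  byte[1]=0x8E cont=1 payload=0x0E=14: acc |= 14<<7 -> acc=1833 shift=14
  byte[2]=0xFC cont=1 payload=0x7C=124: acc |= 124<<14 -> acc=2033449 shift=21
  byte[3]=0x22 cont=0 payload=0x22=34: acc |= 34<<21 -> acc=73336617 shift=28 [end]
Varint 1: bytes[0:4] = A9 8E FC 22 -> value 73336617 (4 byte(s))
  byte[4]=0x48 cont=0 payload=0x48=72: acc |= 72<<0 -> acc=72 shift=7 [end]
Varint 2: bytes[4:5] = 48 -> value 72 (1 byte(s))
  byte[5]=0x87 cont=1 payload=0x07=7: acc |= 7<<0 -> acc=7 shift=7
  byte[6]=0x53 cont=0 payload=0x53=83: acc |= 83<<7 -> acc=10631 shift=14 [end]
Varint 3: bytes[5:7] = 87 53 -> value 10631 (2 byte(s))
  byte[7]=0xC9 cont=1 payload=0x49=73: acc |= 73<<0 -> acc=73 shift=7
  byte[8]=0xBF cont=1 payload=0x3F=63: acc |= 63<<7 -> acc=8137 shift=14
  byte[9]=0xD2 cont=1 payload=0x52=82: acc |= 82<<14 -> acc=1351625 shift=21
  byte[10]=0x1E cont=0 payload=0x1E=30: acc |= 30<<21 -> acc=64266185 shift=28 [end]
Varint 4: bytes[7:11] = C9 BF D2 1E -> value 64266185 (4 byte(s))
  byte[11]=0x07 cont=0 payload=0x07=7: acc |= 7<<0 -> acc=7 shift=7 [end]
Varint 5: bytes[11:12] = 07 -> value 7 (1 byte(s))

Answer: 4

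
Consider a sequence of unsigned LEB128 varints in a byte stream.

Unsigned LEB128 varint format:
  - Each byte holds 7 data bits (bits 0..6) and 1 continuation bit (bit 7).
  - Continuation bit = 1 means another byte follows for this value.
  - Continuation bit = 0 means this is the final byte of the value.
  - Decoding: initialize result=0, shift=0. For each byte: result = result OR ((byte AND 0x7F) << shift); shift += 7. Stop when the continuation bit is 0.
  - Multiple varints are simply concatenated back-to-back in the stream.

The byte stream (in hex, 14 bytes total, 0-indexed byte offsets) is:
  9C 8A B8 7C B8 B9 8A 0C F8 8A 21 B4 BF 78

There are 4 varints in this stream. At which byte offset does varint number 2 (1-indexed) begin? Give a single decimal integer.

  byte[0]=0x9C cont=1 payload=0x1C=28: acc |= 28<<0 -> acc=28 shift=7
  byte[1]=0x8A cont=1 payload=0x0A=10: acc |= 10<<7 -> acc=1308 shift=14
  byte[2]=0xB8 cont=1 payload=0x38=56: acc |= 56<<14 -> acc=918812 shift=21
  byte[3]=0x7C cont=0 payload=0x7C=124: acc |= 124<<21 -> acc=260965660 shift=28 [end]
Varint 1: bytes[0:4] = 9C 8A B8 7C -> value 260965660 (4 byte(s))
  byte[4]=0xB8 cont=1 payload=0x38=56: acc |= 56<<0 -> acc=56 shift=7
  byte[5]=0xB9 cont=1 payload=0x39=57: acc |= 57<<7 -> acc=7352 shift=14
  byte[6]=0x8A cont=1 payload=0x0A=10: acc |= 10<<14 -> acc=171192 shift=21
  byte[7]=0x0C cont=0 payload=0x0C=12: acc |= 12<<21 -> acc=25337016 shift=28 [end]
Varint 2: bytes[4:8] = B8 B9 8A 0C -> value 25337016 (4 byte(s))
  byte[8]=0xF8 cont=1 payload=0x78=120: acc |= 120<<0 -> acc=120 shift=7
  byte[9]=0x8A cont=1 payload=0x0A=10: acc |= 10<<7 -> acc=1400 shift=14
  byte[10]=0x21 cont=0 payload=0x21=33: acc |= 33<<14 -> acc=542072 shift=21 [end]
Varint 3: bytes[8:11] = F8 8A 21 -> value 542072 (3 byte(s))
  byte[11]=0xB4 cont=1 payload=0x34=52: acc |= 52<<0 -> acc=52 shift=7
  byte[12]=0xBF cont=1 payload=0x3F=63: acc |= 63<<7 -> acc=8116 shift=14
  byte[13]=0x78 cont=0 payload=0x78=120: acc |= 120<<14 -> acc=1974196 shift=21 [end]
Varint 4: bytes[11:14] = B4 BF 78 -> value 1974196 (3 byte(s))

Answer: 4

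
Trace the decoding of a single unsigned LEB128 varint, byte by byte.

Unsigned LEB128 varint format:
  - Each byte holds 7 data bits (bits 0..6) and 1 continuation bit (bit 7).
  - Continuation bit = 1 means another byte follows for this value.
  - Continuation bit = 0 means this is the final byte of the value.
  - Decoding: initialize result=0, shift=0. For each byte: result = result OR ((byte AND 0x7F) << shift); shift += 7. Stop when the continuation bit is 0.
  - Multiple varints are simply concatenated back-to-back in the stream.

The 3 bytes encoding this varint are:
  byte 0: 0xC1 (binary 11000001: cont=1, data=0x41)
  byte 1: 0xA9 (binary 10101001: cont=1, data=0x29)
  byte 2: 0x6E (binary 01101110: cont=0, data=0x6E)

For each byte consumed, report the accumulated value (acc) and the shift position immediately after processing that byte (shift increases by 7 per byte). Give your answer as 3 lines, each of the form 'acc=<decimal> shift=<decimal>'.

byte 0=0xC1: payload=0x41=65, contrib = 65<<0 = 65; acc -> 65, shift -> 7
byte 1=0xA9: payload=0x29=41, contrib = 41<<7 = 5248; acc -> 5313, shift -> 14
byte 2=0x6E: payload=0x6E=110, contrib = 110<<14 = 1802240; acc -> 1807553, shift -> 21

Answer: acc=65 shift=7
acc=5313 shift=14
acc=1807553 shift=21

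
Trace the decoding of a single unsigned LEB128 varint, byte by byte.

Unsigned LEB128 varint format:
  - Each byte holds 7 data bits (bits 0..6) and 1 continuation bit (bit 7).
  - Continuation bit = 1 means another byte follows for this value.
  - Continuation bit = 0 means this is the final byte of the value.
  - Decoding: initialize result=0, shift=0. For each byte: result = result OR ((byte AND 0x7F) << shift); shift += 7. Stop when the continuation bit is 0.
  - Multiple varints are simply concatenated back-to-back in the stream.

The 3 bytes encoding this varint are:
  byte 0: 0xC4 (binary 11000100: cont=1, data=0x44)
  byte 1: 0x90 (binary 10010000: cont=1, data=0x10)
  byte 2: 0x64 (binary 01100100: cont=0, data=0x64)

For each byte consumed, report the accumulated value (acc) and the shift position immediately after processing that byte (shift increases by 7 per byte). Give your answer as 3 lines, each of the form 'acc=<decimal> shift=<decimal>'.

byte 0=0xC4: payload=0x44=68, contrib = 68<<0 = 68; acc -> 68, shift -> 7
byte 1=0x90: payload=0x10=16, contrib = 16<<7 = 2048; acc -> 2116, shift -> 14
byte 2=0x64: payload=0x64=100, contrib = 100<<14 = 1638400; acc -> 1640516, shift -> 21

Answer: acc=68 shift=7
acc=2116 shift=14
acc=1640516 shift=21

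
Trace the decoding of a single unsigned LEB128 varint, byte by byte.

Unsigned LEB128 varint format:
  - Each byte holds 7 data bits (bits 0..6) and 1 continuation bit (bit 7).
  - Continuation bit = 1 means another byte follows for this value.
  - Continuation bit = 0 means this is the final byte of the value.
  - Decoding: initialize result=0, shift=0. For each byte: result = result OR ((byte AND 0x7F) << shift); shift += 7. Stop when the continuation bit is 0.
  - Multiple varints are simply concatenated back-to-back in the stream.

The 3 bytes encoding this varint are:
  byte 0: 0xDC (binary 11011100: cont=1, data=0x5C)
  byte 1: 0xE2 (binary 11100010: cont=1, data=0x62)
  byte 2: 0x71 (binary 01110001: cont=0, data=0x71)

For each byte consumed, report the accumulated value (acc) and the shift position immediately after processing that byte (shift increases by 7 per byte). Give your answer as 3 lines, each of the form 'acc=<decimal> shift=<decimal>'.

Answer: acc=92 shift=7
acc=12636 shift=14
acc=1864028 shift=21

Derivation:
byte 0=0xDC: payload=0x5C=92, contrib = 92<<0 = 92; acc -> 92, shift -> 7
byte 1=0xE2: payload=0x62=98, contrib = 98<<7 = 12544; acc -> 12636, shift -> 14
byte 2=0x71: payload=0x71=113, contrib = 113<<14 = 1851392; acc -> 1864028, shift -> 21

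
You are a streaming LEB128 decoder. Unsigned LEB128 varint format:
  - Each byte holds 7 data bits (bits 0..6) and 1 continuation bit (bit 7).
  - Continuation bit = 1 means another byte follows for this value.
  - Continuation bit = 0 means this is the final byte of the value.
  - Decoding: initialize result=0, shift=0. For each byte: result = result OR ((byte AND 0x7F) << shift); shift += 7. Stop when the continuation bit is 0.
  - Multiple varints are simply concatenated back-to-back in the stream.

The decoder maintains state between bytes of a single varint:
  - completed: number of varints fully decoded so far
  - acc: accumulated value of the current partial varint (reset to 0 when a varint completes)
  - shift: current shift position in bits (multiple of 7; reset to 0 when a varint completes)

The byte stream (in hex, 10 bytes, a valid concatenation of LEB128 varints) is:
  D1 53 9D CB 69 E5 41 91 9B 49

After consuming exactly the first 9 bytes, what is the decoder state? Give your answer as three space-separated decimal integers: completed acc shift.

Answer: 3 3473 14

Derivation:
byte[0]=0xD1 cont=1 payload=0x51: acc |= 81<<0 -> completed=0 acc=81 shift=7
byte[1]=0x53 cont=0 payload=0x53: varint #1 complete (value=10705); reset -> completed=1 acc=0 shift=0
byte[2]=0x9D cont=1 payload=0x1D: acc |= 29<<0 -> completed=1 acc=29 shift=7
byte[3]=0xCB cont=1 payload=0x4B: acc |= 75<<7 -> completed=1 acc=9629 shift=14
byte[4]=0x69 cont=0 payload=0x69: varint #2 complete (value=1729949); reset -> completed=2 acc=0 shift=0
byte[5]=0xE5 cont=1 payload=0x65: acc |= 101<<0 -> completed=2 acc=101 shift=7
byte[6]=0x41 cont=0 payload=0x41: varint #3 complete (value=8421); reset -> completed=3 acc=0 shift=0
byte[7]=0x91 cont=1 payload=0x11: acc |= 17<<0 -> completed=3 acc=17 shift=7
byte[8]=0x9B cont=1 payload=0x1B: acc |= 27<<7 -> completed=3 acc=3473 shift=14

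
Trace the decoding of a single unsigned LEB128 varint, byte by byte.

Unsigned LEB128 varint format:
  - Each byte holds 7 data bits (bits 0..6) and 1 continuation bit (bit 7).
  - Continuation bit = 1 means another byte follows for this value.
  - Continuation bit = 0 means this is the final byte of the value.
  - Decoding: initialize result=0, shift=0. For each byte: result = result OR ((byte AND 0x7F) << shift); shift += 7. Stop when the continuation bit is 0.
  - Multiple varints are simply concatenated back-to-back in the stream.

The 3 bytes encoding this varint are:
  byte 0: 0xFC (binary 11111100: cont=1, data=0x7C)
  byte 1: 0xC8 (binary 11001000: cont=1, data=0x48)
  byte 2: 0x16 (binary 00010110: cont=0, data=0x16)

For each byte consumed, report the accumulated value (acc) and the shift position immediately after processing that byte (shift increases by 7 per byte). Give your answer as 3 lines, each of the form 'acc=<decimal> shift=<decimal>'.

byte 0=0xFC: payload=0x7C=124, contrib = 124<<0 = 124; acc -> 124, shift -> 7
byte 1=0xC8: payload=0x48=72, contrib = 72<<7 = 9216; acc -> 9340, shift -> 14
byte 2=0x16: payload=0x16=22, contrib = 22<<14 = 360448; acc -> 369788, shift -> 21

Answer: acc=124 shift=7
acc=9340 shift=14
acc=369788 shift=21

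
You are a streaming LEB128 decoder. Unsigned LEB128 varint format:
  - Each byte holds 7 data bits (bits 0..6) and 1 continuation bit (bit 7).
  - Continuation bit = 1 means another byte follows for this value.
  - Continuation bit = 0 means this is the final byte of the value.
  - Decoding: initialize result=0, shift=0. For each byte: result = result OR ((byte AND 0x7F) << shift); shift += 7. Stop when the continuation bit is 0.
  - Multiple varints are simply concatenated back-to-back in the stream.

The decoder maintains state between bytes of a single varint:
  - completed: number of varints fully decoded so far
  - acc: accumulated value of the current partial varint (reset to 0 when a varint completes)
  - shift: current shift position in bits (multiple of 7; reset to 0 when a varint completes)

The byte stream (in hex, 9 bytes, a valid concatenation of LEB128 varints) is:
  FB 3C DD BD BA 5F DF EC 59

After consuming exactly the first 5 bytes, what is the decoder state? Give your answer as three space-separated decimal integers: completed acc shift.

byte[0]=0xFB cont=1 payload=0x7B: acc |= 123<<0 -> completed=0 acc=123 shift=7
byte[1]=0x3C cont=0 payload=0x3C: varint #1 complete (value=7803); reset -> completed=1 acc=0 shift=0
byte[2]=0xDD cont=1 payload=0x5D: acc |= 93<<0 -> completed=1 acc=93 shift=7
byte[3]=0xBD cont=1 payload=0x3D: acc |= 61<<7 -> completed=1 acc=7901 shift=14
byte[4]=0xBA cont=1 payload=0x3A: acc |= 58<<14 -> completed=1 acc=958173 shift=21

Answer: 1 958173 21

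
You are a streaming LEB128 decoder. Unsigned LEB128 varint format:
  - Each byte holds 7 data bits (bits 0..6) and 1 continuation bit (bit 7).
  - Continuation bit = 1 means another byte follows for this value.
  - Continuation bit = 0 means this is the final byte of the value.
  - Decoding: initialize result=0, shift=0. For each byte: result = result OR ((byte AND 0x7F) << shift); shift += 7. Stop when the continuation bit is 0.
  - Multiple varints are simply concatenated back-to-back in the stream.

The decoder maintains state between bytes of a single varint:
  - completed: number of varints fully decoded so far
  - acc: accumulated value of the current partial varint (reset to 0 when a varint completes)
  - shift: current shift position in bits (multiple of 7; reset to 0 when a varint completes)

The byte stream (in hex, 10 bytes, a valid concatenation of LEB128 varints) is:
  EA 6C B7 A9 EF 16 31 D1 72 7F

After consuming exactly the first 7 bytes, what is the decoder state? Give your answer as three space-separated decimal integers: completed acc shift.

Answer: 3 0 0

Derivation:
byte[0]=0xEA cont=1 payload=0x6A: acc |= 106<<0 -> completed=0 acc=106 shift=7
byte[1]=0x6C cont=0 payload=0x6C: varint #1 complete (value=13930); reset -> completed=1 acc=0 shift=0
byte[2]=0xB7 cont=1 payload=0x37: acc |= 55<<0 -> completed=1 acc=55 shift=7
byte[3]=0xA9 cont=1 payload=0x29: acc |= 41<<7 -> completed=1 acc=5303 shift=14
byte[4]=0xEF cont=1 payload=0x6F: acc |= 111<<14 -> completed=1 acc=1823927 shift=21
byte[5]=0x16 cont=0 payload=0x16: varint #2 complete (value=47961271); reset -> completed=2 acc=0 shift=0
byte[6]=0x31 cont=0 payload=0x31: varint #3 complete (value=49); reset -> completed=3 acc=0 shift=0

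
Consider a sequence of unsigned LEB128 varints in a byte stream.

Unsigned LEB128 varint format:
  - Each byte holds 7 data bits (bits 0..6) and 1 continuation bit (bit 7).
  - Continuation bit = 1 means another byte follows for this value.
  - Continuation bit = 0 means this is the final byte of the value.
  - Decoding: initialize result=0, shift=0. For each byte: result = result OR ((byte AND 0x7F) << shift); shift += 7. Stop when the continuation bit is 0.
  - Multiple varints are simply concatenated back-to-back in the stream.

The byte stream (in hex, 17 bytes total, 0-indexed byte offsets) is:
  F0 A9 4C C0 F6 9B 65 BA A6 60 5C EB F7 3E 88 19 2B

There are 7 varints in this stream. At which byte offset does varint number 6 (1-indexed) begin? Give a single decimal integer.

  byte[0]=0xF0 cont=1 payload=0x70=112: acc |= 112<<0 -> acc=112 shift=7
  byte[1]=0xA9 cont=1 payload=0x29=41: acc |= 41<<7 -> acc=5360 shift=14
  byte[2]=0x4C cont=0 payload=0x4C=76: acc |= 76<<14 -> acc=1250544 shift=21 [end]
Varint 1: bytes[0:3] = F0 A9 4C -> value 1250544 (3 byte(s))
  byte[3]=0xC0 cont=1 payload=0x40=64: acc |= 64<<0 -> acc=64 shift=7
  byte[4]=0xF6 cont=1 payload=0x76=118: acc |= 118<<7 -> acc=15168 shift=14
  byte[5]=0x9B cont=1 payload=0x1B=27: acc |= 27<<14 -> acc=457536 shift=21
  byte[6]=0x65 cont=0 payload=0x65=101: acc |= 101<<21 -> acc=212269888 shift=28 [end]
Varint 2: bytes[3:7] = C0 F6 9B 65 -> value 212269888 (4 byte(s))
  byte[7]=0xBA cont=1 payload=0x3A=58: acc |= 58<<0 -> acc=58 shift=7
  byte[8]=0xA6 cont=1 payload=0x26=38: acc |= 38<<7 -> acc=4922 shift=14
  byte[9]=0x60 cont=0 payload=0x60=96: acc |= 96<<14 -> acc=1577786 shift=21 [end]
Varint 3: bytes[7:10] = BA A6 60 -> value 1577786 (3 byte(s))
  byte[10]=0x5C cont=0 payload=0x5C=92: acc |= 92<<0 -> acc=92 shift=7 [end]
Varint 4: bytes[10:11] = 5C -> value 92 (1 byte(s))
  byte[11]=0xEB cont=1 payload=0x6B=107: acc |= 107<<0 -> acc=107 shift=7
  byte[12]=0xF7 cont=1 payload=0x77=119: acc |= 119<<7 -> acc=15339 shift=14
  byte[13]=0x3E cont=0 payload=0x3E=62: acc |= 62<<14 -> acc=1031147 shift=21 [end]
Varint 5: bytes[11:14] = EB F7 3E -> value 1031147 (3 byte(s))
  byte[14]=0x88 cont=1 payload=0x08=8: acc |= 8<<0 -> acc=8 shift=7
  byte[15]=0x19 cont=0 payload=0x19=25: acc |= 25<<7 -> acc=3208 shift=14 [end]
Varint 6: bytes[14:16] = 88 19 -> value 3208 (2 byte(s))
  byte[16]=0x2B cont=0 payload=0x2B=43: acc |= 43<<0 -> acc=43 shift=7 [end]
Varint 7: bytes[16:17] = 2B -> value 43 (1 byte(s))

Answer: 14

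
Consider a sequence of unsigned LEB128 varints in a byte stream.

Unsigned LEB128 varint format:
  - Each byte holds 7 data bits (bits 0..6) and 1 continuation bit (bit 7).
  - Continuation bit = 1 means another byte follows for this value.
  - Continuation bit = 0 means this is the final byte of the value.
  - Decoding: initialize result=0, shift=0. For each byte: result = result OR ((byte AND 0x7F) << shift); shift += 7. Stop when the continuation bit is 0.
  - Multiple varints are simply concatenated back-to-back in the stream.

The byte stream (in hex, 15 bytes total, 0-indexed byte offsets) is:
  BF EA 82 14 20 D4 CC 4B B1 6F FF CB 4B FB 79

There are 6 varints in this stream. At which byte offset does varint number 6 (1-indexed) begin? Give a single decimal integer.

  byte[0]=0xBF cont=1 payload=0x3F=63: acc |= 63<<0 -> acc=63 shift=7
  byte[1]=0xEA cont=1 payload=0x6A=106: acc |= 106<<7 -> acc=13631 shift=14
  byte[2]=0x82 cont=1 payload=0x02=2: acc |= 2<<14 -> acc=46399 shift=21
  byte[3]=0x14 cont=0 payload=0x14=20: acc |= 20<<21 -> acc=41989439 shift=28 [end]
Varint 1: bytes[0:4] = BF EA 82 14 -> value 41989439 (4 byte(s))
  byte[4]=0x20 cont=0 payload=0x20=32: acc |= 32<<0 -> acc=32 shift=7 [end]
Varint 2: bytes[4:5] = 20 -> value 32 (1 byte(s))
  byte[5]=0xD4 cont=1 payload=0x54=84: acc |= 84<<0 -> acc=84 shift=7
  byte[6]=0xCC cont=1 payload=0x4C=76: acc |= 76<<7 -> acc=9812 shift=14
  byte[7]=0x4B cont=0 payload=0x4B=75: acc |= 75<<14 -> acc=1238612 shift=21 [end]
Varint 3: bytes[5:8] = D4 CC 4B -> value 1238612 (3 byte(s))
  byte[8]=0xB1 cont=1 payload=0x31=49: acc |= 49<<0 -> acc=49 shift=7
  byte[9]=0x6F cont=0 payload=0x6F=111: acc |= 111<<7 -> acc=14257 shift=14 [end]
Varint 4: bytes[8:10] = B1 6F -> value 14257 (2 byte(s))
  byte[10]=0xFF cont=1 payload=0x7F=127: acc |= 127<<0 -> acc=127 shift=7
  byte[11]=0xCB cont=1 payload=0x4B=75: acc |= 75<<7 -> acc=9727 shift=14
  byte[12]=0x4B cont=0 payload=0x4B=75: acc |= 75<<14 -> acc=1238527 shift=21 [end]
Varint 5: bytes[10:13] = FF CB 4B -> value 1238527 (3 byte(s))
  byte[13]=0xFB cont=1 payload=0x7B=123: acc |= 123<<0 -> acc=123 shift=7
  byte[14]=0x79 cont=0 payload=0x79=121: acc |= 121<<7 -> acc=15611 shift=14 [end]
Varint 6: bytes[13:15] = FB 79 -> value 15611 (2 byte(s))

Answer: 13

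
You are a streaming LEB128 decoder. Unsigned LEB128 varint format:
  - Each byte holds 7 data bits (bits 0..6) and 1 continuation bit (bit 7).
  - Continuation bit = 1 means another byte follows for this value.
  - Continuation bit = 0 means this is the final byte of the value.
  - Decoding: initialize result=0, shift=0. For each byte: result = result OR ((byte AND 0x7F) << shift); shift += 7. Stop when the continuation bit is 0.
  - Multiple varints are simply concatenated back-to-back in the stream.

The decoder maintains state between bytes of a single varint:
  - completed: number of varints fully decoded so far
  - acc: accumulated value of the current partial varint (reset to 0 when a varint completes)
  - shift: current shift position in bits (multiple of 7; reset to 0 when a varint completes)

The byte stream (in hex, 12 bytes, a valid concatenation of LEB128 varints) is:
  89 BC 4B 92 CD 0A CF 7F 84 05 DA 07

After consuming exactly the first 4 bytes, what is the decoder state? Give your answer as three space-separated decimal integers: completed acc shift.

byte[0]=0x89 cont=1 payload=0x09: acc |= 9<<0 -> completed=0 acc=9 shift=7
byte[1]=0xBC cont=1 payload=0x3C: acc |= 60<<7 -> completed=0 acc=7689 shift=14
byte[2]=0x4B cont=0 payload=0x4B: varint #1 complete (value=1236489); reset -> completed=1 acc=0 shift=0
byte[3]=0x92 cont=1 payload=0x12: acc |= 18<<0 -> completed=1 acc=18 shift=7

Answer: 1 18 7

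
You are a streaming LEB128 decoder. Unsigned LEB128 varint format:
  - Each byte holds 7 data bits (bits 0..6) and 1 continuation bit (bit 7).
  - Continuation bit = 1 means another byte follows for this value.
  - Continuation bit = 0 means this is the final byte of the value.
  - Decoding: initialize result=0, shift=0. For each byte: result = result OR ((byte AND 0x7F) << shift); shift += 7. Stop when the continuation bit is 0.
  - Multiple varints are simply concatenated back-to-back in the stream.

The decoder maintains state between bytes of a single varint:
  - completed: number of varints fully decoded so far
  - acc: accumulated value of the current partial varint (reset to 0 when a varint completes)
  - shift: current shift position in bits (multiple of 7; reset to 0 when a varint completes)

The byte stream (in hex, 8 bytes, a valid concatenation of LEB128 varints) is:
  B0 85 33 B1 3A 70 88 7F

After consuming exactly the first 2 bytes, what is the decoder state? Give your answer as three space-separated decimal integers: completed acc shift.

byte[0]=0xB0 cont=1 payload=0x30: acc |= 48<<0 -> completed=0 acc=48 shift=7
byte[1]=0x85 cont=1 payload=0x05: acc |= 5<<7 -> completed=0 acc=688 shift=14

Answer: 0 688 14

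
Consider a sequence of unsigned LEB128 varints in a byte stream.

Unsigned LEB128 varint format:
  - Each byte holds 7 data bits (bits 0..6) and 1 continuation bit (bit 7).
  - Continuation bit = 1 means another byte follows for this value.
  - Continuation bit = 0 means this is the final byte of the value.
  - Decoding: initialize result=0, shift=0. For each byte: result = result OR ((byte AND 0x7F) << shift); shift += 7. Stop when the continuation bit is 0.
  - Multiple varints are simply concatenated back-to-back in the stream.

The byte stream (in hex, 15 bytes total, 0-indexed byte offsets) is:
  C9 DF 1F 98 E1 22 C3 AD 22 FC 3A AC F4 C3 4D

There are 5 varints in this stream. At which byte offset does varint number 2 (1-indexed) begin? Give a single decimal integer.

Answer: 3

Derivation:
  byte[0]=0xC9 cont=1 payload=0x49=73: acc |= 73<<0 -> acc=73 shift=7
  byte[1]=0xDF cont=1 payload=0x5F=95: acc |= 95<<7 -> acc=12233 shift=14
  byte[2]=0x1F cont=0 payload=0x1F=31: acc |= 31<<14 -> acc=520137 shift=21 [end]
Varint 1: bytes[0:3] = C9 DF 1F -> value 520137 (3 byte(s))
  byte[3]=0x98 cont=1 payload=0x18=24: acc |= 24<<0 -> acc=24 shift=7
  byte[4]=0xE1 cont=1 payload=0x61=97: acc |= 97<<7 -> acc=12440 shift=14
  byte[5]=0x22 cont=0 payload=0x22=34: acc |= 34<<14 -> acc=569496 shift=21 [end]
Varint 2: bytes[3:6] = 98 E1 22 -> value 569496 (3 byte(s))
  byte[6]=0xC3 cont=1 payload=0x43=67: acc |= 67<<0 -> acc=67 shift=7
  byte[7]=0xAD cont=1 payload=0x2D=45: acc |= 45<<7 -> acc=5827 shift=14
  byte[8]=0x22 cont=0 payload=0x22=34: acc |= 34<<14 -> acc=562883 shift=21 [end]
Varint 3: bytes[6:9] = C3 AD 22 -> value 562883 (3 byte(s))
  byte[9]=0xFC cont=1 payload=0x7C=124: acc |= 124<<0 -> acc=124 shift=7
  byte[10]=0x3A cont=0 payload=0x3A=58: acc |= 58<<7 -> acc=7548 shift=14 [end]
Varint 4: bytes[9:11] = FC 3A -> value 7548 (2 byte(s))
  byte[11]=0xAC cont=1 payload=0x2C=44: acc |= 44<<0 -> acc=44 shift=7
  byte[12]=0xF4 cont=1 payload=0x74=116: acc |= 116<<7 -> acc=14892 shift=14
  byte[13]=0xC3 cont=1 payload=0x43=67: acc |= 67<<14 -> acc=1112620 shift=21
  byte[14]=0x4D cont=0 payload=0x4D=77: acc |= 77<<21 -> acc=162593324 shift=28 [end]
Varint 5: bytes[11:15] = AC F4 C3 4D -> value 162593324 (4 byte(s))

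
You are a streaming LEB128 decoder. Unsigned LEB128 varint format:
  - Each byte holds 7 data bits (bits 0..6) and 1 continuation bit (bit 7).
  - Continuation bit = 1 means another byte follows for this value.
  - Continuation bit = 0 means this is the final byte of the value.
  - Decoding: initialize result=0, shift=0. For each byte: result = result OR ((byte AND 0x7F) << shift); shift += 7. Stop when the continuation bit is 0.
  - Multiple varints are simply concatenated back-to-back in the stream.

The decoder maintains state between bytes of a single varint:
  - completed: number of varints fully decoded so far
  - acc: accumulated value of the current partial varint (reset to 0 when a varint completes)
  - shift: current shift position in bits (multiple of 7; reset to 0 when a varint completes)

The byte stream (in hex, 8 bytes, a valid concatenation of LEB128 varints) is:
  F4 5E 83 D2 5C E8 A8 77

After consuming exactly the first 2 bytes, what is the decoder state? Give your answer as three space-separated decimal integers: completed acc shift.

byte[0]=0xF4 cont=1 payload=0x74: acc |= 116<<0 -> completed=0 acc=116 shift=7
byte[1]=0x5E cont=0 payload=0x5E: varint #1 complete (value=12148); reset -> completed=1 acc=0 shift=0

Answer: 1 0 0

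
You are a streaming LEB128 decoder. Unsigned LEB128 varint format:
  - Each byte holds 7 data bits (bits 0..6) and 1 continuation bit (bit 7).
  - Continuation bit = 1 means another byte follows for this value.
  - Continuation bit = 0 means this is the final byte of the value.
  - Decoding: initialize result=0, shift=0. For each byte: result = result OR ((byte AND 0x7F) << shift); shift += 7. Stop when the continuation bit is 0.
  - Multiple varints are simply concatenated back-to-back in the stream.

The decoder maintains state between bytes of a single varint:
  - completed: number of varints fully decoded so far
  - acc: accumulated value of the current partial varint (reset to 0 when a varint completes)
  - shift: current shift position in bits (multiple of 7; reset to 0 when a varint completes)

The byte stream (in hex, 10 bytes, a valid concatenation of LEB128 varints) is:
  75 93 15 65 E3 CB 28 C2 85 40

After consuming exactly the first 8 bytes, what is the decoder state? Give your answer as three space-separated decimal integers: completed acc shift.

Answer: 4 66 7

Derivation:
byte[0]=0x75 cont=0 payload=0x75: varint #1 complete (value=117); reset -> completed=1 acc=0 shift=0
byte[1]=0x93 cont=1 payload=0x13: acc |= 19<<0 -> completed=1 acc=19 shift=7
byte[2]=0x15 cont=0 payload=0x15: varint #2 complete (value=2707); reset -> completed=2 acc=0 shift=0
byte[3]=0x65 cont=0 payload=0x65: varint #3 complete (value=101); reset -> completed=3 acc=0 shift=0
byte[4]=0xE3 cont=1 payload=0x63: acc |= 99<<0 -> completed=3 acc=99 shift=7
byte[5]=0xCB cont=1 payload=0x4B: acc |= 75<<7 -> completed=3 acc=9699 shift=14
byte[6]=0x28 cont=0 payload=0x28: varint #4 complete (value=665059); reset -> completed=4 acc=0 shift=0
byte[7]=0xC2 cont=1 payload=0x42: acc |= 66<<0 -> completed=4 acc=66 shift=7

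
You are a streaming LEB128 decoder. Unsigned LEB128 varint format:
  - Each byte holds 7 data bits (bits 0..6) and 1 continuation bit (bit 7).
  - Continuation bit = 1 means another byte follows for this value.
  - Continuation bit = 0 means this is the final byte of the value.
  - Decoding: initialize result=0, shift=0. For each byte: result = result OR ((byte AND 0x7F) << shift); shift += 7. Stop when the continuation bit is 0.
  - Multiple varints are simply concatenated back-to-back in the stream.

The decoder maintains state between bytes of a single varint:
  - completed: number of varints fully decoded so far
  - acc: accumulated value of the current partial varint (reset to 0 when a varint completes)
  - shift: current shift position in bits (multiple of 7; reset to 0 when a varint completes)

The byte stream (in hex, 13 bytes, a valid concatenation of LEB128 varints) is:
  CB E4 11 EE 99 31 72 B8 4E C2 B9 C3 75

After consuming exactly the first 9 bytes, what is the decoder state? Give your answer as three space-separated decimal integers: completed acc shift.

Answer: 4 0 0

Derivation:
byte[0]=0xCB cont=1 payload=0x4B: acc |= 75<<0 -> completed=0 acc=75 shift=7
byte[1]=0xE4 cont=1 payload=0x64: acc |= 100<<7 -> completed=0 acc=12875 shift=14
byte[2]=0x11 cont=0 payload=0x11: varint #1 complete (value=291403); reset -> completed=1 acc=0 shift=0
byte[3]=0xEE cont=1 payload=0x6E: acc |= 110<<0 -> completed=1 acc=110 shift=7
byte[4]=0x99 cont=1 payload=0x19: acc |= 25<<7 -> completed=1 acc=3310 shift=14
byte[5]=0x31 cont=0 payload=0x31: varint #2 complete (value=806126); reset -> completed=2 acc=0 shift=0
byte[6]=0x72 cont=0 payload=0x72: varint #3 complete (value=114); reset -> completed=3 acc=0 shift=0
byte[7]=0xB8 cont=1 payload=0x38: acc |= 56<<0 -> completed=3 acc=56 shift=7
byte[8]=0x4E cont=0 payload=0x4E: varint #4 complete (value=10040); reset -> completed=4 acc=0 shift=0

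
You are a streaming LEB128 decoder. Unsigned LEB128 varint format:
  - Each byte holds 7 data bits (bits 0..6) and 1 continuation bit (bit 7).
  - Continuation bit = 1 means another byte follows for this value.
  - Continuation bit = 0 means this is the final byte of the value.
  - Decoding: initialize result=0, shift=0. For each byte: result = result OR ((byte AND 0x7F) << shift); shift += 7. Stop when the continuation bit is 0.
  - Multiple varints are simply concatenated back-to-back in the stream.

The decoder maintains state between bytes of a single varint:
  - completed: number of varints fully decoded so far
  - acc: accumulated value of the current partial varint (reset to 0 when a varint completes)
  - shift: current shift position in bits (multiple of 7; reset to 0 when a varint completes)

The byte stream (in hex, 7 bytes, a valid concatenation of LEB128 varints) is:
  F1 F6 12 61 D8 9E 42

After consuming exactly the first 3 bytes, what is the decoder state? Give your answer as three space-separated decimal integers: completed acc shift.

Answer: 1 0 0

Derivation:
byte[0]=0xF1 cont=1 payload=0x71: acc |= 113<<0 -> completed=0 acc=113 shift=7
byte[1]=0xF6 cont=1 payload=0x76: acc |= 118<<7 -> completed=0 acc=15217 shift=14
byte[2]=0x12 cont=0 payload=0x12: varint #1 complete (value=310129); reset -> completed=1 acc=0 shift=0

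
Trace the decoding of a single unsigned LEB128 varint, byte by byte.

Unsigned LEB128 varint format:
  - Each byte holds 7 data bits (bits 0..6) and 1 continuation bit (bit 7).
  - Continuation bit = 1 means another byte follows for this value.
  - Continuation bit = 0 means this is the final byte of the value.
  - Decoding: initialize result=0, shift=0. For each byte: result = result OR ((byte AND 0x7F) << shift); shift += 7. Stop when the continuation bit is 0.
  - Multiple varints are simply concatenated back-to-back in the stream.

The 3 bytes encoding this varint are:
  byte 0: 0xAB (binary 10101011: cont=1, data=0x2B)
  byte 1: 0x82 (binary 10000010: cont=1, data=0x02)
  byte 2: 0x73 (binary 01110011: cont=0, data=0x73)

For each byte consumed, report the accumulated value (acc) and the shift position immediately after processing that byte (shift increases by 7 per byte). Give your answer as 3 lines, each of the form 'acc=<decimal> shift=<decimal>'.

byte 0=0xAB: payload=0x2B=43, contrib = 43<<0 = 43; acc -> 43, shift -> 7
byte 1=0x82: payload=0x02=2, contrib = 2<<7 = 256; acc -> 299, shift -> 14
byte 2=0x73: payload=0x73=115, contrib = 115<<14 = 1884160; acc -> 1884459, shift -> 21

Answer: acc=43 shift=7
acc=299 shift=14
acc=1884459 shift=21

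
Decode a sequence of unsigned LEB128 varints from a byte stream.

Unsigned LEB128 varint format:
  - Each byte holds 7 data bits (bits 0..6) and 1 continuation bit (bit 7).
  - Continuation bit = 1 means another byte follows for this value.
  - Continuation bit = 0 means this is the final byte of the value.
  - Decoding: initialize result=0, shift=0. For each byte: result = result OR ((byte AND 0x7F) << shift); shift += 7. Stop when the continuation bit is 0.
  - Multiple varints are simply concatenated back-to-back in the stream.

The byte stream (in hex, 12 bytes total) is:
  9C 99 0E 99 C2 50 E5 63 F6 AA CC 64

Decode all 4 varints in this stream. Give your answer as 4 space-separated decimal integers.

Answer: 232604 1319193 12773 210965878

Derivation:
  byte[0]=0x9C cont=1 payload=0x1C=28: acc |= 28<<0 -> acc=28 shift=7
  byte[1]=0x99 cont=1 payload=0x19=25: acc |= 25<<7 -> acc=3228 shift=14
  byte[2]=0x0E cont=0 payload=0x0E=14: acc |= 14<<14 -> acc=232604 shift=21 [end]
Varint 1: bytes[0:3] = 9C 99 0E -> value 232604 (3 byte(s))
  byte[3]=0x99 cont=1 payload=0x19=25: acc |= 25<<0 -> acc=25 shift=7
  byte[4]=0xC2 cont=1 payload=0x42=66: acc |= 66<<7 -> acc=8473 shift=14
  byte[5]=0x50 cont=0 payload=0x50=80: acc |= 80<<14 -> acc=1319193 shift=21 [end]
Varint 2: bytes[3:6] = 99 C2 50 -> value 1319193 (3 byte(s))
  byte[6]=0xE5 cont=1 payload=0x65=101: acc |= 101<<0 -> acc=101 shift=7
  byte[7]=0x63 cont=0 payload=0x63=99: acc |= 99<<7 -> acc=12773 shift=14 [end]
Varint 3: bytes[6:8] = E5 63 -> value 12773 (2 byte(s))
  byte[8]=0xF6 cont=1 payload=0x76=118: acc |= 118<<0 -> acc=118 shift=7
  byte[9]=0xAA cont=1 payload=0x2A=42: acc |= 42<<7 -> acc=5494 shift=14
  byte[10]=0xCC cont=1 payload=0x4C=76: acc |= 76<<14 -> acc=1250678 shift=21
  byte[11]=0x64 cont=0 payload=0x64=100: acc |= 100<<21 -> acc=210965878 shift=28 [end]
Varint 4: bytes[8:12] = F6 AA CC 64 -> value 210965878 (4 byte(s))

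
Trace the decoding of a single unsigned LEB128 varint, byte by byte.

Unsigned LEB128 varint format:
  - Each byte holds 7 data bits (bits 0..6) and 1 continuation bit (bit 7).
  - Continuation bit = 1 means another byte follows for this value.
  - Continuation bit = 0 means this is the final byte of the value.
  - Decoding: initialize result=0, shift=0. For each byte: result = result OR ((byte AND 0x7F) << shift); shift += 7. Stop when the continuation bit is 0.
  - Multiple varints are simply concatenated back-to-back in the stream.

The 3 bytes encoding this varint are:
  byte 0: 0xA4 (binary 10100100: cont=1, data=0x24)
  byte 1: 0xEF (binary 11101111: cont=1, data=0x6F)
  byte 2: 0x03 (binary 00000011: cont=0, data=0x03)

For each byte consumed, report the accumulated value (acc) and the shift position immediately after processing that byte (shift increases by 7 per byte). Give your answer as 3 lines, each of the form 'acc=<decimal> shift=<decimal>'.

Answer: acc=36 shift=7
acc=14244 shift=14
acc=63396 shift=21

Derivation:
byte 0=0xA4: payload=0x24=36, contrib = 36<<0 = 36; acc -> 36, shift -> 7
byte 1=0xEF: payload=0x6F=111, contrib = 111<<7 = 14208; acc -> 14244, shift -> 14
byte 2=0x03: payload=0x03=3, contrib = 3<<14 = 49152; acc -> 63396, shift -> 21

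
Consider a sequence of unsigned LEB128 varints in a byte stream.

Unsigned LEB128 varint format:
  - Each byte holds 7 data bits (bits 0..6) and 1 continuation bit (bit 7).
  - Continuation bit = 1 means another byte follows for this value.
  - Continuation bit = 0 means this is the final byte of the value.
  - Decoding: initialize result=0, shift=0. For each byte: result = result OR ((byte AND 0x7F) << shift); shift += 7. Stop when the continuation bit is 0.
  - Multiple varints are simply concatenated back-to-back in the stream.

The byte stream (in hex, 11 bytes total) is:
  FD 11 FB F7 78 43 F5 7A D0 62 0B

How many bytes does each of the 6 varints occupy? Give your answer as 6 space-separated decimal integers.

  byte[0]=0xFD cont=1 payload=0x7D=125: acc |= 125<<0 -> acc=125 shift=7
  byte[1]=0x11 cont=0 payload=0x11=17: acc |= 17<<7 -> acc=2301 shift=14 [end]
Varint 1: bytes[0:2] = FD 11 -> value 2301 (2 byte(s))
  byte[2]=0xFB cont=1 payload=0x7B=123: acc |= 123<<0 -> acc=123 shift=7
  byte[3]=0xF7 cont=1 payload=0x77=119: acc |= 119<<7 -> acc=15355 shift=14
  byte[4]=0x78 cont=0 payload=0x78=120: acc |= 120<<14 -> acc=1981435 shift=21 [end]
Varint 2: bytes[2:5] = FB F7 78 -> value 1981435 (3 byte(s))
  byte[5]=0x43 cont=0 payload=0x43=67: acc |= 67<<0 -> acc=67 shift=7 [end]
Varint 3: bytes[5:6] = 43 -> value 67 (1 byte(s))
  byte[6]=0xF5 cont=1 payload=0x75=117: acc |= 117<<0 -> acc=117 shift=7
  byte[7]=0x7A cont=0 payload=0x7A=122: acc |= 122<<7 -> acc=15733 shift=14 [end]
Varint 4: bytes[6:8] = F5 7A -> value 15733 (2 byte(s))
  byte[8]=0xD0 cont=1 payload=0x50=80: acc |= 80<<0 -> acc=80 shift=7
  byte[9]=0x62 cont=0 payload=0x62=98: acc |= 98<<7 -> acc=12624 shift=14 [end]
Varint 5: bytes[8:10] = D0 62 -> value 12624 (2 byte(s))
  byte[10]=0x0B cont=0 payload=0x0B=11: acc |= 11<<0 -> acc=11 shift=7 [end]
Varint 6: bytes[10:11] = 0B -> value 11 (1 byte(s))

Answer: 2 3 1 2 2 1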